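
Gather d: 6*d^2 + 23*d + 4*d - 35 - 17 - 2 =6*d^2 + 27*d - 54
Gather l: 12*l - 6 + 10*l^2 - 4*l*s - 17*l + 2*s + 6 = 10*l^2 + l*(-4*s - 5) + 2*s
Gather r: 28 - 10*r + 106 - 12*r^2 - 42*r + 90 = -12*r^2 - 52*r + 224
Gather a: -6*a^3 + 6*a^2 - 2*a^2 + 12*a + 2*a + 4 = -6*a^3 + 4*a^2 + 14*a + 4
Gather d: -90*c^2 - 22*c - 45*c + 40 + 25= -90*c^2 - 67*c + 65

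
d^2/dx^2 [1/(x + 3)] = 2/(x + 3)^3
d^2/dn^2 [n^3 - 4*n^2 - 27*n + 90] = 6*n - 8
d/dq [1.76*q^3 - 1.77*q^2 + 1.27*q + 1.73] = 5.28*q^2 - 3.54*q + 1.27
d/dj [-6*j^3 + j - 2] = 1 - 18*j^2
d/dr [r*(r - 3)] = 2*r - 3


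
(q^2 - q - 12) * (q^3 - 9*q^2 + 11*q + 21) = q^5 - 10*q^4 + 8*q^3 + 118*q^2 - 153*q - 252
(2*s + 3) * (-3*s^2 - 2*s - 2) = -6*s^3 - 13*s^2 - 10*s - 6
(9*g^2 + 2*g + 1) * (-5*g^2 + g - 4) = -45*g^4 - g^3 - 39*g^2 - 7*g - 4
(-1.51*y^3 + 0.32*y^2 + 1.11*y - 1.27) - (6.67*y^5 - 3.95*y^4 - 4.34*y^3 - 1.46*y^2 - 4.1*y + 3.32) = -6.67*y^5 + 3.95*y^4 + 2.83*y^3 + 1.78*y^2 + 5.21*y - 4.59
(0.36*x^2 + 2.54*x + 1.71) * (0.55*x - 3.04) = 0.198*x^3 + 0.3026*x^2 - 6.7811*x - 5.1984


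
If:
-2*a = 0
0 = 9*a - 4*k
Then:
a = 0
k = 0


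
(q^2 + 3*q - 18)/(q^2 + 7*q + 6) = (q - 3)/(q + 1)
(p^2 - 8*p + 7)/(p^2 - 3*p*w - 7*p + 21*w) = (p - 1)/(p - 3*w)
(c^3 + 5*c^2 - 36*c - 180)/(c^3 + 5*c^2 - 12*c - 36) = (c^2 - c - 30)/(c^2 - c - 6)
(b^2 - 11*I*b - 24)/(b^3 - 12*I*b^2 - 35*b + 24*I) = 1/(b - I)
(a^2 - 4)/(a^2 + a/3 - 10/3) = 3*(a - 2)/(3*a - 5)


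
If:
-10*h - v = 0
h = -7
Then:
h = -7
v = 70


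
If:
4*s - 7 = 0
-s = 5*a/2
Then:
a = -7/10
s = 7/4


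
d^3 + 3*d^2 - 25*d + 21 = (d - 3)*(d - 1)*(d + 7)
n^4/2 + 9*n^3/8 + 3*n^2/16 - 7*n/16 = n*(n/2 + 1/2)*(n - 1/2)*(n + 7/4)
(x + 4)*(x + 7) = x^2 + 11*x + 28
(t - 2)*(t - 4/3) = t^2 - 10*t/3 + 8/3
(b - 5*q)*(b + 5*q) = b^2 - 25*q^2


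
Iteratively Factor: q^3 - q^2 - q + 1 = (q - 1)*(q^2 - 1) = (q - 1)*(q + 1)*(q - 1)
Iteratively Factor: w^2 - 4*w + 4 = (w - 2)*(w - 2)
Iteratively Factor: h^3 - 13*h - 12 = (h + 3)*(h^2 - 3*h - 4) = (h - 4)*(h + 3)*(h + 1)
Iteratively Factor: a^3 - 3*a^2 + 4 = (a + 1)*(a^2 - 4*a + 4) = (a - 2)*(a + 1)*(a - 2)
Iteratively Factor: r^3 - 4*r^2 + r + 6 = (r - 3)*(r^2 - r - 2) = (r - 3)*(r + 1)*(r - 2)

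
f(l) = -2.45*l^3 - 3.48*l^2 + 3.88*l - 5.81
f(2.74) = -71.70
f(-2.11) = -6.47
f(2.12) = -36.57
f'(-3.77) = -74.35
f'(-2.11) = -14.16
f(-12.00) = 3680.11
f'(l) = -7.35*l^2 - 6.96*l + 3.88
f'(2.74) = -70.37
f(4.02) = -205.61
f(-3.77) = 61.38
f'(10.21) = -833.38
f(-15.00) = 7421.74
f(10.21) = -2936.58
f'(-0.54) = 5.50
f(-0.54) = -8.53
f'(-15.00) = -1545.47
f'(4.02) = -142.88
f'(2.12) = -43.91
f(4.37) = -259.77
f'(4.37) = -166.90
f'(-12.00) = -971.00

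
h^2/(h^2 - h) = h/(h - 1)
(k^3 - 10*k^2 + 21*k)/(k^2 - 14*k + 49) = k*(k - 3)/(k - 7)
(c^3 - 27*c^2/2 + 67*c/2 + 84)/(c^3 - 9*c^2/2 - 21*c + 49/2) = (2*c^2 - 13*c - 24)/(2*c^2 + 5*c - 7)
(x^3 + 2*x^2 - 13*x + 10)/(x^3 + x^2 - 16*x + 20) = (x - 1)/(x - 2)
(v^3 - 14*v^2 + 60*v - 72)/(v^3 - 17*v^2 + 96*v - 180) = (v - 2)/(v - 5)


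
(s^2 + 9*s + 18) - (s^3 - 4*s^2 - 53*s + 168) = -s^3 + 5*s^2 + 62*s - 150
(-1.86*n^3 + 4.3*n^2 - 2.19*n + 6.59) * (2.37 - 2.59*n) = 4.8174*n^4 - 15.5452*n^3 + 15.8631*n^2 - 22.2584*n + 15.6183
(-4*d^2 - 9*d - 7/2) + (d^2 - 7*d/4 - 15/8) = -3*d^2 - 43*d/4 - 43/8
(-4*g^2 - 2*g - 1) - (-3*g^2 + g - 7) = -g^2 - 3*g + 6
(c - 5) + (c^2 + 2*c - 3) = c^2 + 3*c - 8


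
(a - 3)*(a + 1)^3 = a^4 - 6*a^2 - 8*a - 3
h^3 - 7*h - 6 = (h - 3)*(h + 1)*(h + 2)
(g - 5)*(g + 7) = g^2 + 2*g - 35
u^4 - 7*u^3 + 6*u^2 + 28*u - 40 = (u - 5)*(u - 2)^2*(u + 2)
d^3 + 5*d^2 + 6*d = d*(d + 2)*(d + 3)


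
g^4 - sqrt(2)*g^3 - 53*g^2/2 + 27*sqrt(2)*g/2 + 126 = (g - 7*sqrt(2)/2)*(g - 2*sqrt(2))*(g + 3*sqrt(2)/2)*(g + 3*sqrt(2))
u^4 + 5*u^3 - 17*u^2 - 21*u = u*(u - 3)*(u + 1)*(u + 7)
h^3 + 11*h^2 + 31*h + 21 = (h + 1)*(h + 3)*(h + 7)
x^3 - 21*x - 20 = (x - 5)*(x + 1)*(x + 4)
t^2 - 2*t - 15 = (t - 5)*(t + 3)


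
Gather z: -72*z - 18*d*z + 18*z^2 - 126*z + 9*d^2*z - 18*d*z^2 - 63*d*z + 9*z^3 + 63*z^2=9*z^3 + z^2*(81 - 18*d) + z*(9*d^2 - 81*d - 198)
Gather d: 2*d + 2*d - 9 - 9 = 4*d - 18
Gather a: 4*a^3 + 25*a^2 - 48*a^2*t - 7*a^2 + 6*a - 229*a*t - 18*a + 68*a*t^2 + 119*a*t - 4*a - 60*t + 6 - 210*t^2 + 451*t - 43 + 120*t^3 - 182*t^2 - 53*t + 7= 4*a^3 + a^2*(18 - 48*t) + a*(68*t^2 - 110*t - 16) + 120*t^3 - 392*t^2 + 338*t - 30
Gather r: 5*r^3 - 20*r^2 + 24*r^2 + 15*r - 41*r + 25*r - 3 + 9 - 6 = 5*r^3 + 4*r^2 - r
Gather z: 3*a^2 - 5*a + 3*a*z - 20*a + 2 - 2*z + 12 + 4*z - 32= 3*a^2 - 25*a + z*(3*a + 2) - 18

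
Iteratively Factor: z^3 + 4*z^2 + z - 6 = (z + 2)*(z^2 + 2*z - 3) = (z - 1)*(z + 2)*(z + 3)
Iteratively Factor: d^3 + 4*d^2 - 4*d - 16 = (d + 2)*(d^2 + 2*d - 8) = (d - 2)*(d + 2)*(d + 4)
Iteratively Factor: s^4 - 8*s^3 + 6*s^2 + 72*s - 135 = (s - 3)*(s^3 - 5*s^2 - 9*s + 45) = (s - 5)*(s - 3)*(s^2 - 9) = (s - 5)*(s - 3)*(s + 3)*(s - 3)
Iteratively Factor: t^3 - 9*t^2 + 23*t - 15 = (t - 3)*(t^2 - 6*t + 5) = (t - 3)*(t - 1)*(t - 5)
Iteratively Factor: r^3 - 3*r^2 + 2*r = (r)*(r^2 - 3*r + 2) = r*(r - 1)*(r - 2)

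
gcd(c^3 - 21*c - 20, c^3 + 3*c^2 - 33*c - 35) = c^2 - 4*c - 5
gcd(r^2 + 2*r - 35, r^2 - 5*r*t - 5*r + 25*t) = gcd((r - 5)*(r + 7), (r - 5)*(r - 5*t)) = r - 5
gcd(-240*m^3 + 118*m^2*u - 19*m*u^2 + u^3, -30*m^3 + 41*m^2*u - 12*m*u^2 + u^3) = 30*m^2 - 11*m*u + u^2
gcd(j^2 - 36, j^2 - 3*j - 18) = j - 6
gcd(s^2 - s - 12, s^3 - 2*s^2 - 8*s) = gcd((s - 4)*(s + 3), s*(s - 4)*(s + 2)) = s - 4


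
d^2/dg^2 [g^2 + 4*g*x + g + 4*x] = 2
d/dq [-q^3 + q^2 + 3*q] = -3*q^2 + 2*q + 3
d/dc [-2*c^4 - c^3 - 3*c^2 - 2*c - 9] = -8*c^3 - 3*c^2 - 6*c - 2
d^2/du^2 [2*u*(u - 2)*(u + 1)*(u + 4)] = 24*u^2 + 36*u - 24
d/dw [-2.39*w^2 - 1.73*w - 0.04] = -4.78*w - 1.73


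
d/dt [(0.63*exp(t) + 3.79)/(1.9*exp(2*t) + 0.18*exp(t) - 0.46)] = (-(0.63*exp(t) + 3.79)*(3.8*exp(t) + 0.18) + 1.197*exp(2*t) + 0.1134*exp(t) - 0.2898)*exp(t)/(1.9*exp(2*t) + 0.18*exp(t) - 0.46)^2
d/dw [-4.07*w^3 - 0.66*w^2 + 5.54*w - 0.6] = -12.21*w^2 - 1.32*w + 5.54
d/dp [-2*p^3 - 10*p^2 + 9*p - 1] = -6*p^2 - 20*p + 9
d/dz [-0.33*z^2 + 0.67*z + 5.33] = 0.67 - 0.66*z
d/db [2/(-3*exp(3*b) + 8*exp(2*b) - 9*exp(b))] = 2*(9*exp(2*b) - 16*exp(b) + 9)*exp(-b)/(3*exp(2*b) - 8*exp(b) + 9)^2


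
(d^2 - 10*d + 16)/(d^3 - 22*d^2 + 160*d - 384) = (d - 2)/(d^2 - 14*d + 48)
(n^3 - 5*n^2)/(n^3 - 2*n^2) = (n - 5)/(n - 2)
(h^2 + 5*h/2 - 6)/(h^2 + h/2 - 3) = (h + 4)/(h + 2)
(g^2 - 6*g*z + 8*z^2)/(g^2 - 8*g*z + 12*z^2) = (-g + 4*z)/(-g + 6*z)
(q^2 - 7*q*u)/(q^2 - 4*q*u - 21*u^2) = q/(q + 3*u)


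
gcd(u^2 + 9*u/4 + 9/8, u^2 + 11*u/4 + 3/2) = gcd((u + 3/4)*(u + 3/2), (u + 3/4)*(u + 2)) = u + 3/4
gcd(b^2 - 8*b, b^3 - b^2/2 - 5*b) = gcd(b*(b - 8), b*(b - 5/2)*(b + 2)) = b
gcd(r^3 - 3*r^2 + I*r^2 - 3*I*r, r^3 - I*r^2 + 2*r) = r^2 + I*r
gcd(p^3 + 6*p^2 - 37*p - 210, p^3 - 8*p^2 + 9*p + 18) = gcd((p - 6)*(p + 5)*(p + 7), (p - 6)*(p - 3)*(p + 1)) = p - 6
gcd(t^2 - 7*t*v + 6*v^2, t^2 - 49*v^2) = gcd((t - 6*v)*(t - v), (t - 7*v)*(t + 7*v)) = 1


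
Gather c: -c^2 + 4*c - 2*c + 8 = -c^2 + 2*c + 8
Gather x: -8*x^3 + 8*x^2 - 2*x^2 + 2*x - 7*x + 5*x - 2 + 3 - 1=-8*x^3 + 6*x^2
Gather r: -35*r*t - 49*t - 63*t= -35*r*t - 112*t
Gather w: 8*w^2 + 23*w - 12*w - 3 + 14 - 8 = 8*w^2 + 11*w + 3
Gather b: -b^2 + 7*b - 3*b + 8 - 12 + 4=-b^2 + 4*b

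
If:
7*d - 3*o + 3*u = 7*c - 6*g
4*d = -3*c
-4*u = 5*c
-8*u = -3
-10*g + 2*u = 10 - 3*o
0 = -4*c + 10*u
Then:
No Solution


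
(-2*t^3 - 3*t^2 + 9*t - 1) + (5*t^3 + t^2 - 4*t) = 3*t^3 - 2*t^2 + 5*t - 1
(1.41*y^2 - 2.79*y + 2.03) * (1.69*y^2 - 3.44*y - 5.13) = 2.3829*y^4 - 9.5655*y^3 + 5.795*y^2 + 7.3295*y - 10.4139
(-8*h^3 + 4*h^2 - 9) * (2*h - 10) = -16*h^4 + 88*h^3 - 40*h^2 - 18*h + 90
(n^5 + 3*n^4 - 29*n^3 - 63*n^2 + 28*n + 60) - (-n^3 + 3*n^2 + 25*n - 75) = n^5 + 3*n^4 - 28*n^3 - 66*n^2 + 3*n + 135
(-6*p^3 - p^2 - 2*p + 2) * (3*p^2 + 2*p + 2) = -18*p^5 - 15*p^4 - 20*p^3 + 4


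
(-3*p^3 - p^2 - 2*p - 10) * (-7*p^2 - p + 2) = 21*p^5 + 10*p^4 + 9*p^3 + 70*p^2 + 6*p - 20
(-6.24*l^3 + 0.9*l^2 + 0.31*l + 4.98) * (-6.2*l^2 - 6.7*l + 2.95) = 38.688*l^5 + 36.228*l^4 - 26.36*l^3 - 30.298*l^2 - 32.4515*l + 14.691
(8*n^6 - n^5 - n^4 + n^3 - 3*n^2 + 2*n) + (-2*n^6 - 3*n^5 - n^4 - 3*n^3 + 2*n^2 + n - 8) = 6*n^6 - 4*n^5 - 2*n^4 - 2*n^3 - n^2 + 3*n - 8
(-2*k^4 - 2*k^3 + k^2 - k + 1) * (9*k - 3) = -18*k^5 - 12*k^4 + 15*k^3 - 12*k^2 + 12*k - 3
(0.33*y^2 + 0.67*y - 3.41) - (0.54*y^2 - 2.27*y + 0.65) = -0.21*y^2 + 2.94*y - 4.06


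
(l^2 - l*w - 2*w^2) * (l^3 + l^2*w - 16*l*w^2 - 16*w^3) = l^5 - 19*l^3*w^2 - 2*l^2*w^3 + 48*l*w^4 + 32*w^5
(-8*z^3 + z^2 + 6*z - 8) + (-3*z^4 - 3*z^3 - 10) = -3*z^4 - 11*z^3 + z^2 + 6*z - 18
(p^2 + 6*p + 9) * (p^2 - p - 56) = p^4 + 5*p^3 - 53*p^2 - 345*p - 504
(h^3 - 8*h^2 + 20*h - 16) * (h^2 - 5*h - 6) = h^5 - 13*h^4 + 54*h^3 - 68*h^2 - 40*h + 96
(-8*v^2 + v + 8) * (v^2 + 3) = -8*v^4 + v^3 - 16*v^2 + 3*v + 24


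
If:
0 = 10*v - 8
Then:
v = 4/5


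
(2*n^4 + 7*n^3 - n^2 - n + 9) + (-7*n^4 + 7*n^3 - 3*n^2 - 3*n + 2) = -5*n^4 + 14*n^3 - 4*n^2 - 4*n + 11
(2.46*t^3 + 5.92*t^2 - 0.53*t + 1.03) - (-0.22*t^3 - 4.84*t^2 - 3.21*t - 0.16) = 2.68*t^3 + 10.76*t^2 + 2.68*t + 1.19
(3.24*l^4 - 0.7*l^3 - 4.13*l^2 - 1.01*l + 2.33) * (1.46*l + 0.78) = 4.7304*l^5 + 1.5052*l^4 - 6.5758*l^3 - 4.696*l^2 + 2.614*l + 1.8174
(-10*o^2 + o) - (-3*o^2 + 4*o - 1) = -7*o^2 - 3*o + 1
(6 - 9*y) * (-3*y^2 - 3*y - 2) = 27*y^3 + 9*y^2 - 12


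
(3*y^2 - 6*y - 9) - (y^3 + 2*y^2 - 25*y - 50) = -y^3 + y^2 + 19*y + 41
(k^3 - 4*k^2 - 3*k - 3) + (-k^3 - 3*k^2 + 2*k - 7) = -7*k^2 - k - 10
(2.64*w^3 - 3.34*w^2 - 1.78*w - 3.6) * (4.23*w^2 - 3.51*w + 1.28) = 11.1672*w^5 - 23.3946*w^4 + 7.5732*w^3 - 13.2554*w^2 + 10.3576*w - 4.608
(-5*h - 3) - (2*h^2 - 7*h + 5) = -2*h^2 + 2*h - 8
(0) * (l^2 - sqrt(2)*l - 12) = 0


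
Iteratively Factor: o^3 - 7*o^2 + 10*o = (o)*(o^2 - 7*o + 10) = o*(o - 2)*(o - 5)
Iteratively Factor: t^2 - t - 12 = (t - 4)*(t + 3)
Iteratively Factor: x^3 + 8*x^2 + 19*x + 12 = (x + 4)*(x^2 + 4*x + 3) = (x + 3)*(x + 4)*(x + 1)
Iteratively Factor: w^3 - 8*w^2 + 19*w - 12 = (w - 4)*(w^2 - 4*w + 3) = (w - 4)*(w - 3)*(w - 1)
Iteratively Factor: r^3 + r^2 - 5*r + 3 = (r - 1)*(r^2 + 2*r - 3) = (r - 1)*(r + 3)*(r - 1)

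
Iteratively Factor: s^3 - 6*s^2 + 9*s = (s)*(s^2 - 6*s + 9) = s*(s - 3)*(s - 3)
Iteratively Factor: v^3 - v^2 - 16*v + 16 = (v - 1)*(v^2 - 16) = (v - 1)*(v + 4)*(v - 4)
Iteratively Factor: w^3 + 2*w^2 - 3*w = (w + 3)*(w^2 - w) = (w - 1)*(w + 3)*(w)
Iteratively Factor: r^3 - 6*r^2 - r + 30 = (r - 5)*(r^2 - r - 6) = (r - 5)*(r - 3)*(r + 2)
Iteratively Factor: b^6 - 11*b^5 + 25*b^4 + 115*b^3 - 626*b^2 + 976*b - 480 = (b - 5)*(b^5 - 6*b^4 - 5*b^3 + 90*b^2 - 176*b + 96) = (b - 5)*(b + 4)*(b^4 - 10*b^3 + 35*b^2 - 50*b + 24) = (b - 5)*(b - 1)*(b + 4)*(b^3 - 9*b^2 + 26*b - 24) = (b - 5)*(b - 3)*(b - 1)*(b + 4)*(b^2 - 6*b + 8) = (b - 5)*(b - 3)*(b - 2)*(b - 1)*(b + 4)*(b - 4)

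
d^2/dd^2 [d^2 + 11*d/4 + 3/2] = 2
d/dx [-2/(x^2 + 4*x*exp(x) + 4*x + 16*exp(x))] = 4*(2*x*exp(x) + x + 10*exp(x) + 2)/(x^2 + 4*x*exp(x) + 4*x + 16*exp(x))^2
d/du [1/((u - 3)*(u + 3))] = -2*u/(u^4 - 18*u^2 + 81)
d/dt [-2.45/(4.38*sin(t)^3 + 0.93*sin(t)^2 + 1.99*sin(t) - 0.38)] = (32.193*sin(t)^2 + 4.557*sin(t) + 4.8755)*cos(t)/(4.38*sin(t)^3 + 0.93*sin(t)^2 + 1.99*sin(t) - 0.38)^2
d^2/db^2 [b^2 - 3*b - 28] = 2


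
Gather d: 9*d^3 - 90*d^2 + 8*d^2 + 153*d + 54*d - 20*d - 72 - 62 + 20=9*d^3 - 82*d^2 + 187*d - 114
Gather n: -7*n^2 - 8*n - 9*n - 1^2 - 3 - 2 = -7*n^2 - 17*n - 6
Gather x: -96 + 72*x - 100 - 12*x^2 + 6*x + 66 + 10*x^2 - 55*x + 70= -2*x^2 + 23*x - 60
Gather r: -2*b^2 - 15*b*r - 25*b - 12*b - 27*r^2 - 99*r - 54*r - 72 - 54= -2*b^2 - 37*b - 27*r^2 + r*(-15*b - 153) - 126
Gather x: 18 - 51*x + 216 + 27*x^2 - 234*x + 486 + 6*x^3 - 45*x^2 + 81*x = 6*x^3 - 18*x^2 - 204*x + 720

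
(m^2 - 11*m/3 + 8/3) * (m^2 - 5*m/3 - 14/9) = m^4 - 16*m^3/3 + 65*m^2/9 + 34*m/27 - 112/27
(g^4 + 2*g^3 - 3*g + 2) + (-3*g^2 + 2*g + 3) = g^4 + 2*g^3 - 3*g^2 - g + 5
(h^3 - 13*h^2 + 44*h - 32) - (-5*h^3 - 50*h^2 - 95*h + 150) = 6*h^3 + 37*h^2 + 139*h - 182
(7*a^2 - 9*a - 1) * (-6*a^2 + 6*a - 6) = -42*a^4 + 96*a^3 - 90*a^2 + 48*a + 6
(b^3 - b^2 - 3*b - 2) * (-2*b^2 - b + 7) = -2*b^5 + b^4 + 14*b^3 - 19*b - 14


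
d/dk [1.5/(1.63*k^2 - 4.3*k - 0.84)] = (6.45 - 4.89*k)/(-1.63*k^2 + 4.3*k + 0.84)^2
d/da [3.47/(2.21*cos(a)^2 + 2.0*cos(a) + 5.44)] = (15.3374*cos(a) + 6.94)*sin(a)/(2.21*cos(a)^2 + 2.0*cos(a) + 5.44)^2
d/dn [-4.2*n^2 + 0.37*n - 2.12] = 0.37 - 8.4*n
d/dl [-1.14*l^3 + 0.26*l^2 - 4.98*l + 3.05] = -3.42*l^2 + 0.52*l - 4.98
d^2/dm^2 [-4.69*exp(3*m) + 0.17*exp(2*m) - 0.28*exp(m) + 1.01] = (-42.21*exp(2*m) + 0.68*exp(m) - 0.28)*exp(m)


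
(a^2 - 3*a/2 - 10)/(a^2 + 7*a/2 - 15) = (2*a^2 - 3*a - 20)/(2*a^2 + 7*a - 30)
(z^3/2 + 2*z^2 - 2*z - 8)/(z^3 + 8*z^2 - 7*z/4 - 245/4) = 2*(z^3 + 4*z^2 - 4*z - 16)/(4*z^3 + 32*z^2 - 7*z - 245)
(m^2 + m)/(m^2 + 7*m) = (m + 1)/(m + 7)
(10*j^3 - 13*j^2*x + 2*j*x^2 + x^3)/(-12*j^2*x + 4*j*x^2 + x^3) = (-5*j^2 + 4*j*x + x^2)/(x*(6*j + x))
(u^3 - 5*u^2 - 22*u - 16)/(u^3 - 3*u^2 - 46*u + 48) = (u^2 + 3*u + 2)/(u^2 + 5*u - 6)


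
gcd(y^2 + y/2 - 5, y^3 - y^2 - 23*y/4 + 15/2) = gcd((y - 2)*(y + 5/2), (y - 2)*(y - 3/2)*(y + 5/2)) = y^2 + y/2 - 5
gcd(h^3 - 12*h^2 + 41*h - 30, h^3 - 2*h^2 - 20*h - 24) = h - 6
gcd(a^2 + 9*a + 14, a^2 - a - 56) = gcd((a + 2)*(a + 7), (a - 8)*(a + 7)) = a + 7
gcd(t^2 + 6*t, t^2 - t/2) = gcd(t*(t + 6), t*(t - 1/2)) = t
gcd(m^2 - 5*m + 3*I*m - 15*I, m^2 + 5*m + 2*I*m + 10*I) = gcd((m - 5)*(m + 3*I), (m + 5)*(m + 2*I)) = 1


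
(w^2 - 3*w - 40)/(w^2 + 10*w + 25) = (w - 8)/(w + 5)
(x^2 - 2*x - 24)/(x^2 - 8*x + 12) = (x + 4)/(x - 2)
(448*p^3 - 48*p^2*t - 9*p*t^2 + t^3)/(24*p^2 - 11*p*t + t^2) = (56*p^2 + p*t - t^2)/(3*p - t)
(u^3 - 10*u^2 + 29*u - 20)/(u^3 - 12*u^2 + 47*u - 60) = (u - 1)/(u - 3)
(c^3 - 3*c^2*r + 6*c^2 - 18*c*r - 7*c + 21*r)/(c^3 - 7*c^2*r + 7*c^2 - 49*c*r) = (-c^2 + 3*c*r + c - 3*r)/(c*(-c + 7*r))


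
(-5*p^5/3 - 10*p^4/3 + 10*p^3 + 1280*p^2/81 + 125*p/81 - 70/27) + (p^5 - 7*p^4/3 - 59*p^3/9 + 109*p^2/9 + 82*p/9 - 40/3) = -2*p^5/3 - 17*p^4/3 + 31*p^3/9 + 2261*p^2/81 + 863*p/81 - 430/27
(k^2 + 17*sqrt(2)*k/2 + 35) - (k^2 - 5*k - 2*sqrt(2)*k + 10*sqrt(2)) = 5*k + 21*sqrt(2)*k/2 - 10*sqrt(2) + 35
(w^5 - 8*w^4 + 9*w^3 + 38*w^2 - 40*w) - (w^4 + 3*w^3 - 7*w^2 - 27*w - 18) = w^5 - 9*w^4 + 6*w^3 + 45*w^2 - 13*w + 18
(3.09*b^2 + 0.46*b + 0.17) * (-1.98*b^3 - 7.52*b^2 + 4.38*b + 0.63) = -6.1182*b^5 - 24.1476*b^4 + 9.7384*b^3 + 2.6831*b^2 + 1.0344*b + 0.1071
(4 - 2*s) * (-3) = 6*s - 12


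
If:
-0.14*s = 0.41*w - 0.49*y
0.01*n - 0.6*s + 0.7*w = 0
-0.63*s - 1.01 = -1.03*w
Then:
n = 21.5478260869565*y - 86.3204968944099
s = 1.25391304347826*y - 1.0288198757764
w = 0.76695652173913*y + 0.351304347826087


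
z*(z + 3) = z^2 + 3*z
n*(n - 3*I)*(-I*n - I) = -I*n^3 - 3*n^2 - I*n^2 - 3*n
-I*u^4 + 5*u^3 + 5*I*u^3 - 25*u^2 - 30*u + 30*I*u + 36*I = (u - 6)*(u - I)*(u + 6*I)*(-I*u - I)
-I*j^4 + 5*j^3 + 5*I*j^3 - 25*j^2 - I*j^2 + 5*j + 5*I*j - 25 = (j - 5)*(j - I)*(j + 5*I)*(-I*j + 1)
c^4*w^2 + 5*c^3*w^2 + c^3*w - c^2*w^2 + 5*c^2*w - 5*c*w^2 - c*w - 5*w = (c - 1)*(c + 5)*(c*w + 1)*(c*w + w)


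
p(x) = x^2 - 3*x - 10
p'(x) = 2*x - 3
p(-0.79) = -7.01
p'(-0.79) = -4.58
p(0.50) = -11.25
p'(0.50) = -2.00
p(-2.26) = 1.89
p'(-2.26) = -7.52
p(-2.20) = 1.44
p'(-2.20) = -7.40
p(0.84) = -11.81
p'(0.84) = -1.32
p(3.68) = -7.50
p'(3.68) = 4.36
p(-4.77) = 27.06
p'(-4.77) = -12.54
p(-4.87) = 28.33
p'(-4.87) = -12.74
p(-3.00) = 8.00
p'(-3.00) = -9.00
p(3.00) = -10.00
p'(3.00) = 3.00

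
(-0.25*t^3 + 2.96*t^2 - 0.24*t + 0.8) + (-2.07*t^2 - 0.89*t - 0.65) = -0.25*t^3 + 0.89*t^2 - 1.13*t + 0.15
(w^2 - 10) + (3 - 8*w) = w^2 - 8*w - 7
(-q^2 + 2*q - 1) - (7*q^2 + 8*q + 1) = -8*q^2 - 6*q - 2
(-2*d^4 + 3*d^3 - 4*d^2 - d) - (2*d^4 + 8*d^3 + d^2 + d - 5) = -4*d^4 - 5*d^3 - 5*d^2 - 2*d + 5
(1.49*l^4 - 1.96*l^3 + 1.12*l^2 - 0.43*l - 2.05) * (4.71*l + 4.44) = 7.0179*l^5 - 2.616*l^4 - 3.4272*l^3 + 2.9475*l^2 - 11.5647*l - 9.102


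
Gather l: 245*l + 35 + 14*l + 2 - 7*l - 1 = 252*l + 36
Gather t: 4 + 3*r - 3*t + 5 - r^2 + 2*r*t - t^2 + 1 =-r^2 + 3*r - t^2 + t*(2*r - 3) + 10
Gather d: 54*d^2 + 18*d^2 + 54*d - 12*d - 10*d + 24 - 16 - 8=72*d^2 + 32*d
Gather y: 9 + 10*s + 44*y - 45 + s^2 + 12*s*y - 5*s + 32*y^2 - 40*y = s^2 + 5*s + 32*y^2 + y*(12*s + 4) - 36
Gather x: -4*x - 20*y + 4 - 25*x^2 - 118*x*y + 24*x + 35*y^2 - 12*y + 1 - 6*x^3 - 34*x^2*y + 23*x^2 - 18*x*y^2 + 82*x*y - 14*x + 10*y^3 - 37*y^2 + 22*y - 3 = -6*x^3 + x^2*(-34*y - 2) + x*(-18*y^2 - 36*y + 6) + 10*y^3 - 2*y^2 - 10*y + 2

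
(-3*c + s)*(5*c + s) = -15*c^2 + 2*c*s + s^2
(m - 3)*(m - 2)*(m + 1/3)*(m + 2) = m^4 - 8*m^3/3 - 5*m^2 + 32*m/3 + 4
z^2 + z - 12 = (z - 3)*(z + 4)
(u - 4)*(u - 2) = u^2 - 6*u + 8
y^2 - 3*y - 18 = (y - 6)*(y + 3)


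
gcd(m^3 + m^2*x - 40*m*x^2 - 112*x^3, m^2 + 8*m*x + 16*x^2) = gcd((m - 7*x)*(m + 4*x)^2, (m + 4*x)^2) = m^2 + 8*m*x + 16*x^2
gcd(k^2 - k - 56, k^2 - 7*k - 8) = k - 8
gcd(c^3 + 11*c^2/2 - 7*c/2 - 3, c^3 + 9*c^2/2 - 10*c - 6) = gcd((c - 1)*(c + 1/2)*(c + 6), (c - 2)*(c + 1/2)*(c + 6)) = c^2 + 13*c/2 + 3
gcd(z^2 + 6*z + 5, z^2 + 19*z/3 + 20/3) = z + 5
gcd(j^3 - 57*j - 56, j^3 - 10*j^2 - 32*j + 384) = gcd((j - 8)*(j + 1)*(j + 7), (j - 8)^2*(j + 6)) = j - 8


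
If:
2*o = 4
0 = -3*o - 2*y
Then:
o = 2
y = -3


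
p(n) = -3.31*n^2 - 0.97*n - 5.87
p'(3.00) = -20.83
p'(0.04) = -1.23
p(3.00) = -38.57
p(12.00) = -494.15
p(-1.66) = -13.38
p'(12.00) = -80.41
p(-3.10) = -34.67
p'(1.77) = -12.69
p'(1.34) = -9.84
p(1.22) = -11.98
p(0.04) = -5.91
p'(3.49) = -24.07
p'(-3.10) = 19.55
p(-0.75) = -7.00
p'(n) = -6.62*n - 0.97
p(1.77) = -17.96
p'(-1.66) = 10.02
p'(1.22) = -9.05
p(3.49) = -49.57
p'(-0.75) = 4.00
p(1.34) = -13.11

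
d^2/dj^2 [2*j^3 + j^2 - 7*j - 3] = 12*j + 2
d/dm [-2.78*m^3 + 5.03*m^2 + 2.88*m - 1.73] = -8.34*m^2 + 10.06*m + 2.88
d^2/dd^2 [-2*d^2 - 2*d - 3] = -4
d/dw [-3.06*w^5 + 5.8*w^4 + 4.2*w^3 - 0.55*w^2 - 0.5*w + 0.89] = -15.3*w^4 + 23.2*w^3 + 12.6*w^2 - 1.1*w - 0.5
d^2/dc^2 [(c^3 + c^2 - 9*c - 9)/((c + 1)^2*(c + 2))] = 2*(-3*c^3 - 33*c^2 - 81*c - 59)/(c^6 + 9*c^5 + 33*c^4 + 63*c^3 + 66*c^2 + 36*c + 8)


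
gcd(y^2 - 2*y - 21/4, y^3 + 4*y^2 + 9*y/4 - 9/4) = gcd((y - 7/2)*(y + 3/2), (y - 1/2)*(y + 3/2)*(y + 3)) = y + 3/2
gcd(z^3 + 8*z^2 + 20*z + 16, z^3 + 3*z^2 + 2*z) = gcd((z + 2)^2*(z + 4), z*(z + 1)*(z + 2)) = z + 2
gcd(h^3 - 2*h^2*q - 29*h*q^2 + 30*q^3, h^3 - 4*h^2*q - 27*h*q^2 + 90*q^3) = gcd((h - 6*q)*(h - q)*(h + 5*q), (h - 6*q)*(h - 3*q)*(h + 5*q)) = -h^2 + h*q + 30*q^2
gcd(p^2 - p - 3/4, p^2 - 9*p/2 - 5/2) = p + 1/2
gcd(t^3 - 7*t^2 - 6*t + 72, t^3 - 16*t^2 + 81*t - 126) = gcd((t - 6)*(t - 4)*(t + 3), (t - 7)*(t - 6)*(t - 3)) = t - 6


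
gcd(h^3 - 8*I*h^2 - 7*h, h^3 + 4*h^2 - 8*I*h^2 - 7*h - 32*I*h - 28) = h^2 - 8*I*h - 7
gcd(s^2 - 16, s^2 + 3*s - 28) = s - 4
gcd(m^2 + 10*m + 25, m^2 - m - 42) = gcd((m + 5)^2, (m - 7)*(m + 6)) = 1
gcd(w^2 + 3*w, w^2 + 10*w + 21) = w + 3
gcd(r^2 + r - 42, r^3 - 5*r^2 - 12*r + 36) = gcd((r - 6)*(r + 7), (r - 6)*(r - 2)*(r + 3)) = r - 6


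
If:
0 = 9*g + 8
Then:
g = -8/9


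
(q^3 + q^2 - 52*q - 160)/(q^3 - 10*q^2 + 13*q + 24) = (q^2 + 9*q + 20)/(q^2 - 2*q - 3)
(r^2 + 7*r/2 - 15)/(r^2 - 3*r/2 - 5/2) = (r + 6)/(r + 1)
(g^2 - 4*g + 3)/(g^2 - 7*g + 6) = (g - 3)/(g - 6)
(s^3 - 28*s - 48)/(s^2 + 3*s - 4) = (s^2 - 4*s - 12)/(s - 1)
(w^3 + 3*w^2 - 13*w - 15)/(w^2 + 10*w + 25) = (w^2 - 2*w - 3)/(w + 5)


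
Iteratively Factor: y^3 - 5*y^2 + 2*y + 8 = (y - 4)*(y^2 - y - 2) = (y - 4)*(y - 2)*(y + 1)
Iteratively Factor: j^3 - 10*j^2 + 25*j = (j)*(j^2 - 10*j + 25) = j*(j - 5)*(j - 5)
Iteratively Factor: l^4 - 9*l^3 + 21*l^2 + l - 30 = (l - 2)*(l^3 - 7*l^2 + 7*l + 15) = (l - 2)*(l + 1)*(l^2 - 8*l + 15) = (l - 5)*(l - 2)*(l + 1)*(l - 3)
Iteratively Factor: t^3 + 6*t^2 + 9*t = (t + 3)*(t^2 + 3*t) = t*(t + 3)*(t + 3)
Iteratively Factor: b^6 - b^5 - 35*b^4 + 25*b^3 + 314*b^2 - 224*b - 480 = (b + 4)*(b^5 - 5*b^4 - 15*b^3 + 85*b^2 - 26*b - 120) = (b + 4)^2*(b^4 - 9*b^3 + 21*b^2 + b - 30) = (b + 1)*(b + 4)^2*(b^3 - 10*b^2 + 31*b - 30) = (b - 5)*(b + 1)*(b + 4)^2*(b^2 - 5*b + 6) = (b - 5)*(b - 3)*(b + 1)*(b + 4)^2*(b - 2)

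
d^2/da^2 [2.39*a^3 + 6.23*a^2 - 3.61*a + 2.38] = 14.34*a + 12.46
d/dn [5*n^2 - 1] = 10*n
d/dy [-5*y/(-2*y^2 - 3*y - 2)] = 10*(1 - y^2)/(4*y^4 + 12*y^3 + 17*y^2 + 12*y + 4)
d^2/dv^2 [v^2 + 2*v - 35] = 2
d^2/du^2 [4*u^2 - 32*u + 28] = 8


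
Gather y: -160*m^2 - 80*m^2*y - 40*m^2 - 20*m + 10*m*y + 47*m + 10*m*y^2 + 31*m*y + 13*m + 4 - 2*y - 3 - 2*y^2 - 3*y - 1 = -200*m^2 + 40*m + y^2*(10*m - 2) + y*(-80*m^2 + 41*m - 5)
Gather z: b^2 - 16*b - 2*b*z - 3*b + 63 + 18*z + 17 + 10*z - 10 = b^2 - 19*b + z*(28 - 2*b) + 70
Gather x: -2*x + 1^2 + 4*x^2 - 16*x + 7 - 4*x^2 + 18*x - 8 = 0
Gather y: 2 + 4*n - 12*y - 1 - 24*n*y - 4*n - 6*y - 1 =y*(-24*n - 18)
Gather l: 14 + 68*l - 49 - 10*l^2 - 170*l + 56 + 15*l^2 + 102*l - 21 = 5*l^2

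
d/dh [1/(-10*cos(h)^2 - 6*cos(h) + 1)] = -2*(10*cos(h) + 3)*sin(h)/(10*cos(h)^2 + 6*cos(h) - 1)^2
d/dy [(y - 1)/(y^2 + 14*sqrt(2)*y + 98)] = (y^2 + 14*sqrt(2)*y - 2*(y - 1)*(y + 7*sqrt(2)) + 98)/(y^2 + 14*sqrt(2)*y + 98)^2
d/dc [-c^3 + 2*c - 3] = 2 - 3*c^2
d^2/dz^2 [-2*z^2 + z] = -4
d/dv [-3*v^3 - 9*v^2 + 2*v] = -9*v^2 - 18*v + 2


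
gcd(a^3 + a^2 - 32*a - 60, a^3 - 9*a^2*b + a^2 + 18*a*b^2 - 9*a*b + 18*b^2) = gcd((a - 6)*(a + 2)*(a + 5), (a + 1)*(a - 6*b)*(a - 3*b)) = 1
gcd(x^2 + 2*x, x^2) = x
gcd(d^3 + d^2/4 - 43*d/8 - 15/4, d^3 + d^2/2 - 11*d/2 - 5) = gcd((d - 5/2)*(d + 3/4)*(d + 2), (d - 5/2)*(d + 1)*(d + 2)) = d^2 - d/2 - 5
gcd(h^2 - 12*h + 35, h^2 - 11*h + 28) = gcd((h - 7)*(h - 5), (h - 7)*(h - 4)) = h - 7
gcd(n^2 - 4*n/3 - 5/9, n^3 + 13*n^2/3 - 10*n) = n - 5/3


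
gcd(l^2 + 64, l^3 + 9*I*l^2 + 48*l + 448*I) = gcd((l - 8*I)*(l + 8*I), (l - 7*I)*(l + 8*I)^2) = l + 8*I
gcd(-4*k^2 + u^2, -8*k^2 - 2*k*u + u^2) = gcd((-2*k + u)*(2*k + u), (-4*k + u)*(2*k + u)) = 2*k + u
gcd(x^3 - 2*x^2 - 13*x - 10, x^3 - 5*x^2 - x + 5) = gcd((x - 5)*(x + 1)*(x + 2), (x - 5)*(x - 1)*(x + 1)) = x^2 - 4*x - 5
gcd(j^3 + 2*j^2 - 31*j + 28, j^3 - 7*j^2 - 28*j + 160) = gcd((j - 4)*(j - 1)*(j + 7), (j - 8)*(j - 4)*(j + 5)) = j - 4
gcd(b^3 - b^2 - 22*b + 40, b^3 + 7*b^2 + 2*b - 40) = b^2 + 3*b - 10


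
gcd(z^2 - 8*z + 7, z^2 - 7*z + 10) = 1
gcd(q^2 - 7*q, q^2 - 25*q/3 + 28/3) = q - 7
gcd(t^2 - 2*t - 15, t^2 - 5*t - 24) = t + 3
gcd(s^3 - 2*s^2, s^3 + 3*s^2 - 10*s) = s^2 - 2*s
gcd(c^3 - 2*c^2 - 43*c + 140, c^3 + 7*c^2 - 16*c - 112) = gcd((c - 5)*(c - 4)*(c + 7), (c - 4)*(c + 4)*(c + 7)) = c^2 + 3*c - 28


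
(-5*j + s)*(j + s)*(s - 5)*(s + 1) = -5*j^2*s^2 + 20*j^2*s + 25*j^2 - 4*j*s^3 + 16*j*s^2 + 20*j*s + s^4 - 4*s^3 - 5*s^2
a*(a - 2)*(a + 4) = a^3 + 2*a^2 - 8*a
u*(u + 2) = u^2 + 2*u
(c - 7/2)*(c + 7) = c^2 + 7*c/2 - 49/2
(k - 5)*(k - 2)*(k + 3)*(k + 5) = k^4 + k^3 - 31*k^2 - 25*k + 150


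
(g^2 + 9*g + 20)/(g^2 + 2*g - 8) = (g + 5)/(g - 2)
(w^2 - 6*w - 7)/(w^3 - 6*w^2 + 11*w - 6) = (w^2 - 6*w - 7)/(w^3 - 6*w^2 + 11*w - 6)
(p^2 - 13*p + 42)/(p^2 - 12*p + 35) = (p - 6)/(p - 5)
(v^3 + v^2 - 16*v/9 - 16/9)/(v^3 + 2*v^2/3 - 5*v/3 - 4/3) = (v + 4/3)/(v + 1)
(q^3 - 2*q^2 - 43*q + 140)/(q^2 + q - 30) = (q^2 + 3*q - 28)/(q + 6)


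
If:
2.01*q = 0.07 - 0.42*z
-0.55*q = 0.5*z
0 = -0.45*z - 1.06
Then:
No Solution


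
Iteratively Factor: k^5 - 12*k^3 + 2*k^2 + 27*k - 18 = (k - 1)*(k^4 + k^3 - 11*k^2 - 9*k + 18) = (k - 3)*(k - 1)*(k^3 + 4*k^2 + k - 6) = (k - 3)*(k - 1)*(k + 3)*(k^2 + k - 2) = (k - 3)*(k - 1)^2*(k + 3)*(k + 2)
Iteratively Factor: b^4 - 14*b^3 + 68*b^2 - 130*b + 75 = (b - 5)*(b^3 - 9*b^2 + 23*b - 15) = (b - 5)^2*(b^2 - 4*b + 3) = (b - 5)^2*(b - 1)*(b - 3)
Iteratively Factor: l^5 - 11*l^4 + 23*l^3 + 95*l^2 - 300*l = (l + 3)*(l^4 - 14*l^3 + 65*l^2 - 100*l) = (l - 4)*(l + 3)*(l^3 - 10*l^2 + 25*l) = (l - 5)*(l - 4)*(l + 3)*(l^2 - 5*l) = l*(l - 5)*(l - 4)*(l + 3)*(l - 5)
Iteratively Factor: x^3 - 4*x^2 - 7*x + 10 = (x + 2)*(x^2 - 6*x + 5) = (x - 1)*(x + 2)*(x - 5)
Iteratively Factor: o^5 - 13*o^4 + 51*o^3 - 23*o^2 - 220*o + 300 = (o + 2)*(o^4 - 15*o^3 + 81*o^2 - 185*o + 150) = (o - 3)*(o + 2)*(o^3 - 12*o^2 + 45*o - 50) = (o - 5)*(o - 3)*(o + 2)*(o^2 - 7*o + 10) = (o - 5)*(o - 3)*(o - 2)*(o + 2)*(o - 5)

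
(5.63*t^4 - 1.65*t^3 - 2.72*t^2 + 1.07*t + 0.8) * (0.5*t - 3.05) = 2.815*t^5 - 17.9965*t^4 + 3.6725*t^3 + 8.831*t^2 - 2.8635*t - 2.44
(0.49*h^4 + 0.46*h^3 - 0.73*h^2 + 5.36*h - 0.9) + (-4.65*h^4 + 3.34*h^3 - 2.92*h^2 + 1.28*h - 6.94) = -4.16*h^4 + 3.8*h^3 - 3.65*h^2 + 6.64*h - 7.84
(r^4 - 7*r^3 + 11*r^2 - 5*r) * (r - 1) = r^5 - 8*r^4 + 18*r^3 - 16*r^2 + 5*r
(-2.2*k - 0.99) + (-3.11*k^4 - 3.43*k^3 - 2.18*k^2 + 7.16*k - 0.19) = -3.11*k^4 - 3.43*k^3 - 2.18*k^2 + 4.96*k - 1.18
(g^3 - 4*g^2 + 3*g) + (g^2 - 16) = g^3 - 3*g^2 + 3*g - 16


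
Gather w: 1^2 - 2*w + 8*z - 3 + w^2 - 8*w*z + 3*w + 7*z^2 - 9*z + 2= w^2 + w*(1 - 8*z) + 7*z^2 - z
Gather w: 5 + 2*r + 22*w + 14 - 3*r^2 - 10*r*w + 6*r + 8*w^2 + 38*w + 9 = -3*r^2 + 8*r + 8*w^2 + w*(60 - 10*r) + 28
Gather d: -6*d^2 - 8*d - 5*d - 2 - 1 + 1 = -6*d^2 - 13*d - 2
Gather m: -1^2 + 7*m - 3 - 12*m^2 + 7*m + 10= -12*m^2 + 14*m + 6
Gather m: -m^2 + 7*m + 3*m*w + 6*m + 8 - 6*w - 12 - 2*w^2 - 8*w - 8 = -m^2 + m*(3*w + 13) - 2*w^2 - 14*w - 12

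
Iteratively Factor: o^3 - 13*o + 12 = (o + 4)*(o^2 - 4*o + 3) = (o - 3)*(o + 4)*(o - 1)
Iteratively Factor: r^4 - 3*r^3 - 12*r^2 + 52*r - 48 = (r - 2)*(r^3 - r^2 - 14*r + 24) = (r - 3)*(r - 2)*(r^2 + 2*r - 8) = (r - 3)*(r - 2)*(r + 4)*(r - 2)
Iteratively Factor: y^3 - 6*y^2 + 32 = (y - 4)*(y^2 - 2*y - 8) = (y - 4)^2*(y + 2)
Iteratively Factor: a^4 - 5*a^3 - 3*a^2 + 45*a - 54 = (a + 3)*(a^3 - 8*a^2 + 21*a - 18) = (a - 2)*(a + 3)*(a^2 - 6*a + 9) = (a - 3)*(a - 2)*(a + 3)*(a - 3)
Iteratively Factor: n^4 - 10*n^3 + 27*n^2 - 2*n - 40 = (n - 5)*(n^3 - 5*n^2 + 2*n + 8) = (n - 5)*(n - 2)*(n^2 - 3*n - 4) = (n - 5)*(n - 4)*(n - 2)*(n + 1)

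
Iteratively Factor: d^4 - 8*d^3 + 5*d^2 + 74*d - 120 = (d - 4)*(d^3 - 4*d^2 - 11*d + 30) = (d - 4)*(d - 2)*(d^2 - 2*d - 15) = (d - 4)*(d - 2)*(d + 3)*(d - 5)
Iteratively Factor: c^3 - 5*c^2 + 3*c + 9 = (c - 3)*(c^2 - 2*c - 3) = (c - 3)*(c + 1)*(c - 3)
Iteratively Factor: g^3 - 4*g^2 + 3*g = (g - 1)*(g^2 - 3*g) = (g - 3)*(g - 1)*(g)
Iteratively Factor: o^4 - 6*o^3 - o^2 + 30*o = (o + 2)*(o^3 - 8*o^2 + 15*o) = (o - 5)*(o + 2)*(o^2 - 3*o) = o*(o - 5)*(o + 2)*(o - 3)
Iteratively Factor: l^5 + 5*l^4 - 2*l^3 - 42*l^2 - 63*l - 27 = (l + 3)*(l^4 + 2*l^3 - 8*l^2 - 18*l - 9) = (l + 1)*(l + 3)*(l^3 + l^2 - 9*l - 9) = (l + 1)^2*(l + 3)*(l^2 - 9) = (l - 3)*(l + 1)^2*(l + 3)*(l + 3)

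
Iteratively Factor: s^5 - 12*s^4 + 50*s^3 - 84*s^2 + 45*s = (s - 3)*(s^4 - 9*s^3 + 23*s^2 - 15*s) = (s - 3)^2*(s^3 - 6*s^2 + 5*s) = (s - 3)^2*(s - 1)*(s^2 - 5*s) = s*(s - 3)^2*(s - 1)*(s - 5)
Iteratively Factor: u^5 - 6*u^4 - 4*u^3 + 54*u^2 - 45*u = (u - 1)*(u^4 - 5*u^3 - 9*u^2 + 45*u) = (u - 1)*(u + 3)*(u^3 - 8*u^2 + 15*u) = u*(u - 1)*(u + 3)*(u^2 - 8*u + 15) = u*(u - 5)*(u - 1)*(u + 3)*(u - 3)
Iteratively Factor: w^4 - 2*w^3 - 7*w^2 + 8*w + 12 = (w - 2)*(w^3 - 7*w - 6) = (w - 2)*(w + 2)*(w^2 - 2*w - 3) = (w - 3)*(w - 2)*(w + 2)*(w + 1)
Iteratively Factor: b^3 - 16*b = (b)*(b^2 - 16) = b*(b - 4)*(b + 4)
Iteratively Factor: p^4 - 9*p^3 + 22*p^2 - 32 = (p - 2)*(p^3 - 7*p^2 + 8*p + 16) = (p - 2)*(p + 1)*(p^2 - 8*p + 16) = (p - 4)*(p - 2)*(p + 1)*(p - 4)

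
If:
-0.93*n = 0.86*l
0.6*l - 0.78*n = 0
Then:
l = 0.00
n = 0.00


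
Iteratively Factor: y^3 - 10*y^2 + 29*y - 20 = (y - 5)*(y^2 - 5*y + 4) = (y - 5)*(y - 1)*(y - 4)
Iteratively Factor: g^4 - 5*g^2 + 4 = (g + 1)*(g^3 - g^2 - 4*g + 4) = (g - 1)*(g + 1)*(g^2 - 4) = (g - 1)*(g + 1)*(g + 2)*(g - 2)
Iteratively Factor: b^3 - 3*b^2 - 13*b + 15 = (b - 5)*(b^2 + 2*b - 3) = (b - 5)*(b - 1)*(b + 3)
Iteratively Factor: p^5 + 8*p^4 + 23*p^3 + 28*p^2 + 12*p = (p)*(p^4 + 8*p^3 + 23*p^2 + 28*p + 12) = p*(p + 2)*(p^3 + 6*p^2 + 11*p + 6) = p*(p + 2)^2*(p^2 + 4*p + 3) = p*(p + 1)*(p + 2)^2*(p + 3)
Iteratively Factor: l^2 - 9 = (l + 3)*(l - 3)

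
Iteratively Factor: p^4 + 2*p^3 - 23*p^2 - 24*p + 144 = (p - 3)*(p^3 + 5*p^2 - 8*p - 48) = (p - 3)*(p + 4)*(p^2 + p - 12) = (p - 3)*(p + 4)^2*(p - 3)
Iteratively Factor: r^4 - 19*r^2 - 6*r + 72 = (r - 4)*(r^3 + 4*r^2 - 3*r - 18) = (r - 4)*(r + 3)*(r^2 + r - 6) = (r - 4)*(r + 3)^2*(r - 2)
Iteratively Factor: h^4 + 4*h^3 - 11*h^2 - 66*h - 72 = (h + 2)*(h^3 + 2*h^2 - 15*h - 36) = (h + 2)*(h + 3)*(h^2 - h - 12) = (h + 2)*(h + 3)^2*(h - 4)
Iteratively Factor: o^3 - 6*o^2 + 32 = (o - 4)*(o^2 - 2*o - 8) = (o - 4)^2*(o + 2)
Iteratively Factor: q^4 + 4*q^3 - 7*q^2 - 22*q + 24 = (q - 2)*(q^3 + 6*q^2 + 5*q - 12) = (q - 2)*(q - 1)*(q^2 + 7*q + 12) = (q - 2)*(q - 1)*(q + 4)*(q + 3)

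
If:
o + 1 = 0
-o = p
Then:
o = -1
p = 1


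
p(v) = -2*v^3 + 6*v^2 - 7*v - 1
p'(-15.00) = -1537.00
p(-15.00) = 8204.00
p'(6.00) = -151.00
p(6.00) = -259.00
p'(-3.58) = -126.86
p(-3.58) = 192.72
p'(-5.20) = -231.64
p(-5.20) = 478.86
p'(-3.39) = -116.63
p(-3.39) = 169.60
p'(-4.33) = -171.45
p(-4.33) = 304.17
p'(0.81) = -1.22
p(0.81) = -3.80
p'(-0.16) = -9.07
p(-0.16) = 0.28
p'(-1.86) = -50.08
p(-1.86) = 45.65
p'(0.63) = -1.82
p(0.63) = -3.53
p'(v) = -6*v^2 + 12*v - 7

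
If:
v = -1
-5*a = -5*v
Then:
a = -1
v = -1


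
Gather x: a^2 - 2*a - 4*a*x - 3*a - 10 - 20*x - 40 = a^2 - 5*a + x*(-4*a - 20) - 50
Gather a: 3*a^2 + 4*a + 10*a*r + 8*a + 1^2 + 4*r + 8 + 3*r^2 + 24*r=3*a^2 + a*(10*r + 12) + 3*r^2 + 28*r + 9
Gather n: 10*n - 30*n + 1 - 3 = -20*n - 2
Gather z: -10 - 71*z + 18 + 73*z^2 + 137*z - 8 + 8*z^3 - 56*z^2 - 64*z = 8*z^3 + 17*z^2 + 2*z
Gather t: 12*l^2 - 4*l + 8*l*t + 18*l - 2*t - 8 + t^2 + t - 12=12*l^2 + 14*l + t^2 + t*(8*l - 1) - 20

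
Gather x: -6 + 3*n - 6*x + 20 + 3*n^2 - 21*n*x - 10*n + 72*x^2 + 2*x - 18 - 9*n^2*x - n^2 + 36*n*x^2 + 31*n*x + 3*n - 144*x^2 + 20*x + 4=2*n^2 - 4*n + x^2*(36*n - 72) + x*(-9*n^2 + 10*n + 16)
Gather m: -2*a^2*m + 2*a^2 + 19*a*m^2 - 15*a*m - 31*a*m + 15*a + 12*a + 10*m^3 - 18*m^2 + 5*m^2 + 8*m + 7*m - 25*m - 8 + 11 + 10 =2*a^2 + 27*a + 10*m^3 + m^2*(19*a - 13) + m*(-2*a^2 - 46*a - 10) + 13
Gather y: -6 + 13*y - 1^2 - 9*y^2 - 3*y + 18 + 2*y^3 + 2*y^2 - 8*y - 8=2*y^3 - 7*y^2 + 2*y + 3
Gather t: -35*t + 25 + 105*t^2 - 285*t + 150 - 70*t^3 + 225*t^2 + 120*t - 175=-70*t^3 + 330*t^2 - 200*t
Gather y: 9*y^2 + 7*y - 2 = 9*y^2 + 7*y - 2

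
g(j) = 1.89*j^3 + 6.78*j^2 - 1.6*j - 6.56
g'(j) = 5.67*j^2 + 13.56*j - 1.6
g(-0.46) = -4.57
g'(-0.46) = -6.64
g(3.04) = 104.33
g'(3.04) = 92.02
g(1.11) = 2.60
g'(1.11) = 20.44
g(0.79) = -2.66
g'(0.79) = 12.65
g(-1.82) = 7.42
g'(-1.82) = -7.50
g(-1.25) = 2.34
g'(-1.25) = -9.69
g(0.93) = -0.66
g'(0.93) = 15.91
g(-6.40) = -214.06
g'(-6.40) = 143.86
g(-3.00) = 8.23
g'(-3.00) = 8.75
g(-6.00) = -161.12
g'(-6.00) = 121.16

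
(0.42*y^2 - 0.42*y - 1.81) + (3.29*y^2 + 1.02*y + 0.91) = 3.71*y^2 + 0.6*y - 0.9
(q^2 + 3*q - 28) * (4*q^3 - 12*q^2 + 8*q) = 4*q^5 - 140*q^3 + 360*q^2 - 224*q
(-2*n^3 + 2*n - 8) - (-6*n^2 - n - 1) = -2*n^3 + 6*n^2 + 3*n - 7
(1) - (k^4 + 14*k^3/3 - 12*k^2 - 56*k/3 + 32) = -k^4 - 14*k^3/3 + 12*k^2 + 56*k/3 - 31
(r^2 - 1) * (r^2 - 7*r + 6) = r^4 - 7*r^3 + 5*r^2 + 7*r - 6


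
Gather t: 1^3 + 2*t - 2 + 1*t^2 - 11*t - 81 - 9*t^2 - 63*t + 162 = -8*t^2 - 72*t + 80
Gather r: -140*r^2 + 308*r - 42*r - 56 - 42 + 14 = -140*r^2 + 266*r - 84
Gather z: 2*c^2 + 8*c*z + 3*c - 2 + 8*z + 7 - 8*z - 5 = 2*c^2 + 8*c*z + 3*c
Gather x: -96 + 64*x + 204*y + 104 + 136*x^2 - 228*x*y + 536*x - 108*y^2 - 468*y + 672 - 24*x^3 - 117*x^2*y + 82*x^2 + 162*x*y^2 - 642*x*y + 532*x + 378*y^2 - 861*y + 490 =-24*x^3 + x^2*(218 - 117*y) + x*(162*y^2 - 870*y + 1132) + 270*y^2 - 1125*y + 1170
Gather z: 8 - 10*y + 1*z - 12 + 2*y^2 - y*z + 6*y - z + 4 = 2*y^2 - y*z - 4*y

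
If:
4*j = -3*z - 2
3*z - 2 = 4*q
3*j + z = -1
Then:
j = -1/5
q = -4/5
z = -2/5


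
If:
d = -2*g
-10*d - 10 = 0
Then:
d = -1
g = 1/2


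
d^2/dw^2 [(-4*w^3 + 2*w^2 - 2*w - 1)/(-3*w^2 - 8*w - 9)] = 2*(214*w^3 + 1053*w^2 + 882*w - 269)/(27*w^6 + 216*w^5 + 819*w^4 + 1808*w^3 + 2457*w^2 + 1944*w + 729)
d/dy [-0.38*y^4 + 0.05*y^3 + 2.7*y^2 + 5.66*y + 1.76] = -1.52*y^3 + 0.15*y^2 + 5.4*y + 5.66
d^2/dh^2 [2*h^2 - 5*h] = 4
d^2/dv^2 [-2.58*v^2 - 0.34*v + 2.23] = -5.16000000000000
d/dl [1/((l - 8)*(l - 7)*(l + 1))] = (-(l - 8)*(l - 7) - (l - 8)*(l + 1) - (l - 7)*(l + 1))/((l - 8)^2*(l - 7)^2*(l + 1)^2)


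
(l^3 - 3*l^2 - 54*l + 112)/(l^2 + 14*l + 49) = (l^2 - 10*l + 16)/(l + 7)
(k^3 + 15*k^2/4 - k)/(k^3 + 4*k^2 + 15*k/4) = (4*k^2 + 15*k - 4)/(4*k^2 + 16*k + 15)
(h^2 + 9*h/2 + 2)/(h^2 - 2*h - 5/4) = 2*(h + 4)/(2*h - 5)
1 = 1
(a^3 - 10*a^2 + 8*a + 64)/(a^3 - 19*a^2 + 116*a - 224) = (a + 2)/(a - 7)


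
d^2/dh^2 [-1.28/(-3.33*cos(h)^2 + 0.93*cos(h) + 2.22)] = (56.775168*(1 - cos(h)^2)^2 - 11.892096*cos(h)^3 + 67.344768*cos(h)^2 + 21.141504*cos(h) - 77.914368)/(-3.33*cos(h)^2 + 0.93*cos(h) + 2.22)^3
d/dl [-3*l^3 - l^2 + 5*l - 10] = -9*l^2 - 2*l + 5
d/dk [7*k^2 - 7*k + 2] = 14*k - 7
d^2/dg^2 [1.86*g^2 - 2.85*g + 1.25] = 3.72000000000000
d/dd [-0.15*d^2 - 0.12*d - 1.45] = -0.3*d - 0.12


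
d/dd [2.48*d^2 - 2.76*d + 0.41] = 4.96*d - 2.76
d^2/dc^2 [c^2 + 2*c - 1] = 2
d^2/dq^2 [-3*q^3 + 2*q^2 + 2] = 4 - 18*q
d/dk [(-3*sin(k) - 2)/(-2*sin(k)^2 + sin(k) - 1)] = (-6*sin(k)^2 - 8*sin(k) + 5)*cos(k)/(-sin(k) - cos(2*k) + 2)^2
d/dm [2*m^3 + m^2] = 2*m*(3*m + 1)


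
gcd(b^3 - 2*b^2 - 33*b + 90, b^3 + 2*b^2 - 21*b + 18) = b^2 + 3*b - 18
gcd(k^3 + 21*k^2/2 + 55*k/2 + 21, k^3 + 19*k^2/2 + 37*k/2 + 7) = k^2 + 9*k + 14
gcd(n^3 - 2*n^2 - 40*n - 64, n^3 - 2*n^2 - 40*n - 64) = n^3 - 2*n^2 - 40*n - 64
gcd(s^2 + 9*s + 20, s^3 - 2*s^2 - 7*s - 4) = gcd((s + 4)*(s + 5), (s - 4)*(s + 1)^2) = 1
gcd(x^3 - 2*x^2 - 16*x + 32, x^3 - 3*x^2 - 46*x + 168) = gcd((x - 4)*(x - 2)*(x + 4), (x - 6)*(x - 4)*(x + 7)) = x - 4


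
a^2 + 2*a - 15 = (a - 3)*(a + 5)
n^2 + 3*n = n*(n + 3)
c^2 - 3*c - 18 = (c - 6)*(c + 3)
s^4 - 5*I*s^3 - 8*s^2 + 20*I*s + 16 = (s - 2)*(s + 2)*(s - 4*I)*(s - I)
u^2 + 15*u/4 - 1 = (u - 1/4)*(u + 4)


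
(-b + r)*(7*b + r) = -7*b^2 + 6*b*r + r^2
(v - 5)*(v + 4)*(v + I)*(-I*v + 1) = -I*v^4 + 2*v^3 + I*v^3 - 2*v^2 + 21*I*v^2 - 40*v - I*v - 20*I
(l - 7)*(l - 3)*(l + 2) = l^3 - 8*l^2 + l + 42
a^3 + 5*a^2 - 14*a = a*(a - 2)*(a + 7)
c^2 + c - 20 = (c - 4)*(c + 5)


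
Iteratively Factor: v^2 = (v)*(v)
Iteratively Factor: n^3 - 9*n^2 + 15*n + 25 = (n - 5)*(n^2 - 4*n - 5) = (n - 5)^2*(n + 1)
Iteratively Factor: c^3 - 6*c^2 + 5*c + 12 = (c - 4)*(c^2 - 2*c - 3) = (c - 4)*(c + 1)*(c - 3)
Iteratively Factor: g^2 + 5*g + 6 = (g + 3)*(g + 2)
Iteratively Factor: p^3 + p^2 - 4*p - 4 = (p + 2)*(p^2 - p - 2) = (p + 1)*(p + 2)*(p - 2)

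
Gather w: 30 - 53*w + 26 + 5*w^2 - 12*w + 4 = 5*w^2 - 65*w + 60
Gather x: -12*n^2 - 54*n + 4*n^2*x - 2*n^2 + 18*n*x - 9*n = -14*n^2 - 63*n + x*(4*n^2 + 18*n)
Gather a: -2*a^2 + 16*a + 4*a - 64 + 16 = -2*a^2 + 20*a - 48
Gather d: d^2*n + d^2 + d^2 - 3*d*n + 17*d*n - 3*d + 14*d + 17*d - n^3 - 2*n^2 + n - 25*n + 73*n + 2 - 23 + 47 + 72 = d^2*(n + 2) + d*(14*n + 28) - n^3 - 2*n^2 + 49*n + 98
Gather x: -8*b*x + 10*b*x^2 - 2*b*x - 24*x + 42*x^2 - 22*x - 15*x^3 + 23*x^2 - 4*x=-15*x^3 + x^2*(10*b + 65) + x*(-10*b - 50)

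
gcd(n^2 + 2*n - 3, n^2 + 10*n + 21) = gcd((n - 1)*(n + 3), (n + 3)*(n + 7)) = n + 3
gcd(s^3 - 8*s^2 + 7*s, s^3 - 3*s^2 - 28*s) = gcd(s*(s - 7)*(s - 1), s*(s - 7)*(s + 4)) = s^2 - 7*s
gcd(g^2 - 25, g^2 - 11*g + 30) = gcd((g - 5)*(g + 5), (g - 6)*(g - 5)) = g - 5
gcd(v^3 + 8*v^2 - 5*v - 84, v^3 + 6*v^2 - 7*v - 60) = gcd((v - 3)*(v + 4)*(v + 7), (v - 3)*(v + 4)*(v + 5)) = v^2 + v - 12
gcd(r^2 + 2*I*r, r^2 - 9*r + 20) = 1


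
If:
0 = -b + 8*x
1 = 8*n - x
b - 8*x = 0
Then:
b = 8*x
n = x/8 + 1/8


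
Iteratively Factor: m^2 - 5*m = (m)*(m - 5)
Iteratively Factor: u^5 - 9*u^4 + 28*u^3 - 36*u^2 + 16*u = (u - 2)*(u^4 - 7*u^3 + 14*u^2 - 8*u) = (u - 4)*(u - 2)*(u^3 - 3*u^2 + 2*u) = (u - 4)*(u - 2)^2*(u^2 - u) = (u - 4)*(u - 2)^2*(u - 1)*(u)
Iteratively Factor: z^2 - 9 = (z - 3)*(z + 3)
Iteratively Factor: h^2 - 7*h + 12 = (h - 3)*(h - 4)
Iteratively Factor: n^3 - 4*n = (n - 2)*(n^2 + 2*n) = n*(n - 2)*(n + 2)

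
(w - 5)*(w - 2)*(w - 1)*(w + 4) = w^4 - 4*w^3 - 15*w^2 + 58*w - 40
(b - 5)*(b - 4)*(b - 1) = b^3 - 10*b^2 + 29*b - 20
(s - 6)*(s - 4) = s^2 - 10*s + 24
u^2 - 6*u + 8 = (u - 4)*(u - 2)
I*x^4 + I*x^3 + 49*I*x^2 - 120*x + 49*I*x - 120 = (x - 8*I)*(x + 3*I)*(x + 5*I)*(I*x + I)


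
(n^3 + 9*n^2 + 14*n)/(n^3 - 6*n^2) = (n^2 + 9*n + 14)/(n*(n - 6))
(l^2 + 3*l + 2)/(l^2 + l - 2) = (l + 1)/(l - 1)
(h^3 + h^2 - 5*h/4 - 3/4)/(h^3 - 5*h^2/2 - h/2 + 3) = (4*h^3 + 4*h^2 - 5*h - 3)/(2*(2*h^3 - 5*h^2 - h + 6))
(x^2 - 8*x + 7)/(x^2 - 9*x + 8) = (x - 7)/(x - 8)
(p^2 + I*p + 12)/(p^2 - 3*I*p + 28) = (p - 3*I)/(p - 7*I)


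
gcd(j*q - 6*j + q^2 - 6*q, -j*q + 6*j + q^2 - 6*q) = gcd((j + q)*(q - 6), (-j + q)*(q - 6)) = q - 6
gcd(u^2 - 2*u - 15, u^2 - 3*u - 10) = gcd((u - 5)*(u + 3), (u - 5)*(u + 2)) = u - 5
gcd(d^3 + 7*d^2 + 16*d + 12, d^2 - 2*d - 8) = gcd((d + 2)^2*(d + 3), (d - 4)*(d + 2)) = d + 2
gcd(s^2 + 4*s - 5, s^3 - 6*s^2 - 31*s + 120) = s + 5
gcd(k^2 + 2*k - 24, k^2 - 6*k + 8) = k - 4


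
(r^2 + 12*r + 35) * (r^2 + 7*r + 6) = r^4 + 19*r^3 + 125*r^2 + 317*r + 210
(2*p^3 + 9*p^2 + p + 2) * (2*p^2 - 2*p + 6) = 4*p^5 + 14*p^4 - 4*p^3 + 56*p^2 + 2*p + 12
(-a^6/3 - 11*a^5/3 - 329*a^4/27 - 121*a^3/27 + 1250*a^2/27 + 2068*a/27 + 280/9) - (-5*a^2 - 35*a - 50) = -a^6/3 - 11*a^5/3 - 329*a^4/27 - 121*a^3/27 + 1385*a^2/27 + 3013*a/27 + 730/9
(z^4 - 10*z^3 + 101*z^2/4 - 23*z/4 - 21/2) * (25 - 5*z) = -5*z^5 + 75*z^4 - 1505*z^3/4 + 660*z^2 - 365*z/4 - 525/2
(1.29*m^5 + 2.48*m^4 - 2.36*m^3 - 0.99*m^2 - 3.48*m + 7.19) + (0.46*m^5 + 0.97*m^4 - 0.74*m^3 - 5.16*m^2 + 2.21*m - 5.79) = 1.75*m^5 + 3.45*m^4 - 3.1*m^3 - 6.15*m^2 - 1.27*m + 1.4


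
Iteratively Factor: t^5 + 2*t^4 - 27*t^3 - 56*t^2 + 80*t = (t + 4)*(t^4 - 2*t^3 - 19*t^2 + 20*t) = t*(t + 4)*(t^3 - 2*t^2 - 19*t + 20) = t*(t - 5)*(t + 4)*(t^2 + 3*t - 4) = t*(t - 5)*(t - 1)*(t + 4)*(t + 4)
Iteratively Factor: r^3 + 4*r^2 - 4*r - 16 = (r + 4)*(r^2 - 4) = (r - 2)*(r + 4)*(r + 2)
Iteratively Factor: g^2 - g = (g - 1)*(g)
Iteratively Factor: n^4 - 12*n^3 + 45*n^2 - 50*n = (n - 5)*(n^3 - 7*n^2 + 10*n) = (n - 5)^2*(n^2 - 2*n) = (n - 5)^2*(n - 2)*(n)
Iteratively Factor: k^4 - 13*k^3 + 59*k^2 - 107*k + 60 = (k - 5)*(k^3 - 8*k^2 + 19*k - 12) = (k - 5)*(k - 4)*(k^2 - 4*k + 3) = (k - 5)*(k - 4)*(k - 1)*(k - 3)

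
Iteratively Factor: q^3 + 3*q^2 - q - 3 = (q + 1)*(q^2 + 2*q - 3) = (q - 1)*(q + 1)*(q + 3)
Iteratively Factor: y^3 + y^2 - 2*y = (y)*(y^2 + y - 2) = y*(y + 2)*(y - 1)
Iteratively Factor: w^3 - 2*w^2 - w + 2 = (w + 1)*(w^2 - 3*w + 2) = (w - 1)*(w + 1)*(w - 2)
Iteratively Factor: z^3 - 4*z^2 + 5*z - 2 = (z - 2)*(z^2 - 2*z + 1) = (z - 2)*(z - 1)*(z - 1)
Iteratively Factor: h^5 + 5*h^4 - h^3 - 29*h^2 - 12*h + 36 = (h + 2)*(h^4 + 3*h^3 - 7*h^2 - 15*h + 18) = (h - 2)*(h + 2)*(h^3 + 5*h^2 + 3*h - 9) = (h - 2)*(h + 2)*(h + 3)*(h^2 + 2*h - 3) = (h - 2)*(h + 2)*(h + 3)^2*(h - 1)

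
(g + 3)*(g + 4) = g^2 + 7*g + 12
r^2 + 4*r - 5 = (r - 1)*(r + 5)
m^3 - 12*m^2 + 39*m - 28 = (m - 7)*(m - 4)*(m - 1)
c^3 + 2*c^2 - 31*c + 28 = (c - 4)*(c - 1)*(c + 7)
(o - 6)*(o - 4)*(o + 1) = o^3 - 9*o^2 + 14*o + 24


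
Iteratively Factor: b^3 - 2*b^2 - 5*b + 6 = (b - 3)*(b^2 + b - 2) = (b - 3)*(b - 1)*(b + 2)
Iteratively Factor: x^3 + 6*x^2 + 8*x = (x + 2)*(x^2 + 4*x) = x*(x + 2)*(x + 4)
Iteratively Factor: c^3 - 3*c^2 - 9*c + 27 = (c + 3)*(c^2 - 6*c + 9) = (c - 3)*(c + 3)*(c - 3)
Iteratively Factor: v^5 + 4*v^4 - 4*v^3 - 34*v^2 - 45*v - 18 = (v - 3)*(v^4 + 7*v^3 + 17*v^2 + 17*v + 6) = (v - 3)*(v + 1)*(v^3 + 6*v^2 + 11*v + 6) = (v - 3)*(v + 1)*(v + 2)*(v^2 + 4*v + 3) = (v - 3)*(v + 1)*(v + 2)*(v + 3)*(v + 1)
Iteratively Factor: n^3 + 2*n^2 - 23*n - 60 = (n + 3)*(n^2 - n - 20) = (n - 5)*(n + 3)*(n + 4)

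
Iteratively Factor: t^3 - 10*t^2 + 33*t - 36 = (t - 3)*(t^2 - 7*t + 12) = (t - 4)*(t - 3)*(t - 3)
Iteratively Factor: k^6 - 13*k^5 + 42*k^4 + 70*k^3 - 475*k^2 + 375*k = (k - 5)*(k^5 - 8*k^4 + 2*k^3 + 80*k^2 - 75*k) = (k - 5)*(k - 1)*(k^4 - 7*k^3 - 5*k^2 + 75*k) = k*(k - 5)*(k - 1)*(k^3 - 7*k^2 - 5*k + 75) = k*(k - 5)^2*(k - 1)*(k^2 - 2*k - 15) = k*(k - 5)^2*(k - 1)*(k + 3)*(k - 5)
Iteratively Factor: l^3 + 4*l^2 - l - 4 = (l - 1)*(l^2 + 5*l + 4) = (l - 1)*(l + 4)*(l + 1)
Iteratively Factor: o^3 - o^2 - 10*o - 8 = (o + 1)*(o^2 - 2*o - 8) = (o + 1)*(o + 2)*(o - 4)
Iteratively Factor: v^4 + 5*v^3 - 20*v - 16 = (v + 1)*(v^3 + 4*v^2 - 4*v - 16) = (v + 1)*(v + 4)*(v^2 - 4) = (v + 1)*(v + 2)*(v + 4)*(v - 2)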